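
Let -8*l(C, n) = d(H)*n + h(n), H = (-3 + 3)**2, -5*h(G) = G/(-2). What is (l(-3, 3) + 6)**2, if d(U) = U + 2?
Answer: 173889/6400 ≈ 27.170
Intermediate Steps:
h(G) = G/10 (h(G) = -G/(5*(-2)) = -G*(-1)/(5*2) = -(-1)*G/10 = G/10)
H = 0 (H = 0**2 = 0)
d(U) = 2 + U
l(C, n) = -21*n/80 (l(C, n) = -((2 + 0)*n + n/10)/8 = -(2*n + n/10)/8 = -21*n/80)
(l(-3, 3) + 6)**2 = (-21/80*3 + 6)**2 = (-63/80 + 6)**2 = (417/80)**2 = 173889/6400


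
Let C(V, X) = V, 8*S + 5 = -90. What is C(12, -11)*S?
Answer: -285/2 ≈ -142.50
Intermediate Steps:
S = -95/8 (S = -5/8 + (⅛)*(-90) = -5/8 - 45/4 = -95/8 ≈ -11.875)
C(12, -11)*S = 12*(-95/8) = -285/2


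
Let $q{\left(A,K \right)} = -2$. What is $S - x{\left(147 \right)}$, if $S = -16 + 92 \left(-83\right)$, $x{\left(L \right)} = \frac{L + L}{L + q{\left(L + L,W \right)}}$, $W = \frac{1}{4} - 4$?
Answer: $- \frac{1109834}{145} \approx -7654.0$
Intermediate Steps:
$W = - \frac{15}{4}$ ($W = \frac{1}{4} - 4 = - \frac{15}{4} \approx -3.75$)
$x{\left(L \right)} = \frac{2 L}{-2 + L}$ ($x{\left(L \right)} = \frac{L + L}{L - 2} = \frac{2 L}{-2 + L}$)
$S = -7652$ ($S = -16 - 7636 = -7652$)
$S - x{\left(147 \right)} = -7652 - 2 \cdot 147 \frac{1}{-2 + 147} = -7652 - 2 \cdot 147 \cdot \frac{1}{145} = -7652 - \frac{294}{145} = - \frac{1109834}{145}$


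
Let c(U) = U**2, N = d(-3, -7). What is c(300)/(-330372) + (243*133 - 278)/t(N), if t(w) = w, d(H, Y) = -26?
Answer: -294105257/238602 ≈ -1232.6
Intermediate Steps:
N = -26
c(300)/(-330372) + (243*133 - 278)/t(N) = 300**2/(-330372) + (243*133 - 278)/(-26) = 90000*(-1/330372) + (32319 - 278)*(-1/26) = -2500/9177 + 32041*(-1/26) = -2500/9177 - 32041/26 = -294105257/238602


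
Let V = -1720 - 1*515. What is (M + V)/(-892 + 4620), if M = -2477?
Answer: -589/466 ≈ -1.2639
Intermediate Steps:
V = -2235 (V = -1720 - 515 = -2235)
(M + V)/(-892 + 4620) = (-2477 - 2235)/(-892 + 4620) = -4712/3728 = -4712*1/3728 = -589/466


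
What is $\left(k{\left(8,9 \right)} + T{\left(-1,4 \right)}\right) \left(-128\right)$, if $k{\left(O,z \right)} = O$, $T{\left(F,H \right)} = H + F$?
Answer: $-1408$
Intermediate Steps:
$T{\left(F,H \right)} = F + H$
$\left(k{\left(8,9 \right)} + T{\left(-1,4 \right)}\right) \left(-128\right) = \left(8 + \left(-1 + 4\right)\right) \left(-128\right) = \left(8 + 3\right) \left(-128\right) = 11 \left(-128\right) = -1408$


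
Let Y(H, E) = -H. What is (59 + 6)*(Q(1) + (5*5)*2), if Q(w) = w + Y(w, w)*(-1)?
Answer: 3380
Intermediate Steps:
Q(w) = 2*w (Q(w) = w - w*(-1) = w + w = 2*w)
(59 + 6)*(Q(1) + (5*5)*2) = (59 + 6)*(2*1 + (5*5)*2) = 65*(2 + 25*2) = 65*(2 + 50) = 65*52 = 3380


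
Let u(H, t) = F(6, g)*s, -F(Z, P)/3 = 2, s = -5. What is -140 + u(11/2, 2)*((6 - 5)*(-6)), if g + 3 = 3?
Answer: -320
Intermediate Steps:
g = 0 (g = -3 + 3 = 0)
F(Z, P) = -6 (F(Z, P) = -3*2 = -6)
u(H, t) = 30 (u(H, t) = -6*(-5) = 30)
-140 + u(11/2, 2)*((6 - 5)*(-6)) = -140 + 30*((6 - 5)*(-6)) = -140 + 30*(1*(-6)) = -140 + 30*(-6) = -140 - 180 = -320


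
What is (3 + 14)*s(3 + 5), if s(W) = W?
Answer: 136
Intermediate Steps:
(3 + 14)*s(3 + 5) = (3 + 14)*(3 + 5) = 17*8 = 136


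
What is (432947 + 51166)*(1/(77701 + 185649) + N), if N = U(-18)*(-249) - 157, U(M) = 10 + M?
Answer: 233946276423363/263350 ≈ 8.8835e+8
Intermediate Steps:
N = 1835 (N = (10 - 18)*(-249) - 157 = -8*(-249) - 157 = 1992 - 157 = 1835)
(432947 + 51166)*(1/(77701 + 185649) + N) = (432947 + 51166)*(1/(77701 + 185649) + 1835) = 484113*(1/263350 + 1835) = 484113*(483247251/263350) = 233946276423363/263350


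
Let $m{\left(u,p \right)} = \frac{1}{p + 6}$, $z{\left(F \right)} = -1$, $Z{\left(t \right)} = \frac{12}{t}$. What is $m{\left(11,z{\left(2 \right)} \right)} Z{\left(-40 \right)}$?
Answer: $- \frac{3}{50} \approx -0.06$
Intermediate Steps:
$m{\left(u,p \right)} = \frac{1}{6 + p}$
$m{\left(11,z{\left(2 \right)} \right)} Z{\left(-40 \right)} = \frac{12 \frac{1}{-40}}{6 - 1} = \frac{12 \left(- \frac{1}{40}\right)}{5} = \frac{1}{5} \left(- \frac{3}{10}\right) = - \frac{3}{50}$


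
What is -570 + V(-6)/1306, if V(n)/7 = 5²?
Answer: -744245/1306 ≈ -569.87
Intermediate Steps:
V(n) = 175 (V(n) = 7*5² = 7*25 = 175)
-570 + V(-6)/1306 = -570 + 175/1306 = -744245/1306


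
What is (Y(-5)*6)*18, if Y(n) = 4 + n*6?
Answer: -2808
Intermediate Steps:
Y(n) = 4 + 6*n
(Y(-5)*6)*18 = ((4 + 6*(-5))*6)*18 = ((4 - 30)*6)*18 = -26*6*18 = -156*18 = -2808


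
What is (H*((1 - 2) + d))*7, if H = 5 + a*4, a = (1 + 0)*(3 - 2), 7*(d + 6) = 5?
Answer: -396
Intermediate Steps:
d = -37/7 (d = -6 + (⅐)*5 = -6 + 5/7 = -37/7 ≈ -5.2857)
a = 1 (a = 1*1 = 1)
H = 9 (H = 5 + 1*4 = 5 + 4 = 9)
(H*((1 - 2) + d))*7 = (9*((1 - 2) - 37/7))*7 = (9*(-1 - 37/7))*7 = (9*(-44/7))*7 = -396/7*7 = -396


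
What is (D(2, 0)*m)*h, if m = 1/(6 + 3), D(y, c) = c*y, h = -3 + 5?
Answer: 0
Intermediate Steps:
h = 2
m = 1/9 ≈ 0.11111
(D(2, 0)*m)*h = ((0*2)*(1/9))*2 = (0*(1/9))*2 = 0*2 = 0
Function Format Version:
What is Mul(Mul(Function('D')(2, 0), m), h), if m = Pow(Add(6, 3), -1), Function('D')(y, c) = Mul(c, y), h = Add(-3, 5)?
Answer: 0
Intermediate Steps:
h = 2
m = Rational(1, 9) (m = Pow(9, -1) = Rational(1, 9) ≈ 0.11111)
Mul(Mul(Function('D')(2, 0), m), h) = Mul(Mul(Mul(0, 2), Rational(1, 9)), 2) = Mul(Mul(0, Rational(1, 9)), 2) = Mul(0, 2) = 0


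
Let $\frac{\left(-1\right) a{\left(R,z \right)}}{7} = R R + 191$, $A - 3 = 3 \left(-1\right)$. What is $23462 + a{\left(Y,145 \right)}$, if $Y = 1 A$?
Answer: $22125$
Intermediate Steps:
$A = 0$ ($A = 3 + 3 \left(-1\right) = 3 - 3 = 0$)
$Y = 0$ ($Y = 1 \cdot 0 = 0$)
$a{\left(R,z \right)} = -1337 - 7 R^{2}$ ($a{\left(R,z \right)} = - 7 \left(R R + 191\right) = - 7 \left(R^{2} + 191\right) = - 7 \left(191 + R^{2}\right) = -1337 - 7 R^{2}$)
$23462 + a{\left(Y,145 \right)} = 23462 - \left(1337 + 7 \cdot 0^{2}\right) = 23462 - 1337 = 22125$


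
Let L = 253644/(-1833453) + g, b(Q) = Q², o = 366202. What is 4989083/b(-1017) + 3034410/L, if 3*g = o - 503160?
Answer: -296478644801975828/4809574417609071 ≈ -61.643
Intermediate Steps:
g = -136958/3 (g = (366202 - 503160)/3 = (⅓)*(-136958) = -136958/3 ≈ -45653.)
L = -9300252478/203717 (L = 253644/(-1833453) - 136958/3 = 253644*(-1/1833453) - 136958/3 = -84548/611151 - 136958/3 = -9300252478/203717 ≈ -45653.)
4989083/b(-1017) + 3034410/L = 4989083/((-1017)²) + 3034410/(-9300252478/203717) = 4989083/1034289 + 3034410*(-203717/9300252478) = 4989083*(1/1034289) - 309080450985/4650126239 = 4989083/1034289 - 309080450985/4650126239 = -296478644801975828/4809574417609071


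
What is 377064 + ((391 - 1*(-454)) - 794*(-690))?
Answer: 925769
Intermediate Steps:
377064 + ((391 - 1*(-454)) - 794*(-690)) = 377064 + ((391 + 454) + 547860) = 377064 + (845 + 547860) = 377064 + 548705 = 925769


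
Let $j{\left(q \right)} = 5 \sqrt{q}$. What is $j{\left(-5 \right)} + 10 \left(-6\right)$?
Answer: $-60 + 5 i \sqrt{5} \approx -60.0 + 11.18 i$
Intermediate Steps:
$j{\left(-5 \right)} + 10 \left(-6\right) = 5 \sqrt{-5} + 10 \left(-6\right) = 5 i \sqrt{5} - 60 = -60 + 5 i \sqrt{5}$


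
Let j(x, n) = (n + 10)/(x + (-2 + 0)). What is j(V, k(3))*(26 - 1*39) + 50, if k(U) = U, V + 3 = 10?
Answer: 81/5 ≈ 16.200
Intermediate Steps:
V = 7 (V = -3 + 10 = 7)
j(x, n) = (10 + n)/(-2 + x) (j(x, n) = (10 + n)/(x - 2) = (10 + n)/(-2 + x))
j(V, k(3))*(26 - 1*39) + 50 = ((10 + 3)/(-2 + 7))*(26 - 1*39) + 50 = (13/5)*(26 - 39) + 50 = ((⅕)*13)*(-13) + 50 = (13/5)*(-13) + 50 = -169/5 + 50 = 81/5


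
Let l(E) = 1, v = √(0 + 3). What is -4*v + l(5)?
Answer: 1 - 4*√3 ≈ -5.9282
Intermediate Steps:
v = √3 ≈ 1.7320
-4*v + l(5) = -4*√3 + 1 = 1 - 4*√3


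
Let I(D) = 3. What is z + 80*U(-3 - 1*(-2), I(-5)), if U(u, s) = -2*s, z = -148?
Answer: -628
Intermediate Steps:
z + 80*U(-3 - 1*(-2), I(-5)) = -148 + 80*(-2*3) = -148 + 80*(-6) = -148 - 480 = -628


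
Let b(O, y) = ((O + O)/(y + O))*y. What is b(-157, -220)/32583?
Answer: -69080/12283791 ≈ -0.0056237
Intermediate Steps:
b(O, y) = 2*O*y/(O + y) (b(O, y) = ((2*O)/(O + y))*y = (2*O/(O + y))*y = 2*O*y/(O + y))
b(-157, -220)/32583 = (2*(-157)*(-220)/(-157 - 220))/32583 = (2*(-157)*(-220)/(-377))*(1/32583) = (2*(-157)*(-220)*(-1/377))*(1/32583) = -69080/377*1/32583 = -69080/12283791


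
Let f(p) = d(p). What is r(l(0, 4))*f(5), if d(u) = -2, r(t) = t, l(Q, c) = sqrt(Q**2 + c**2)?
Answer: -8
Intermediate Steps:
f(p) = -2
r(l(0, 4))*f(5) = sqrt(0**2 + 4**2)*(-2) = sqrt(0 + 16)*(-2) = sqrt(16)*(-2) = 4*(-2) = -8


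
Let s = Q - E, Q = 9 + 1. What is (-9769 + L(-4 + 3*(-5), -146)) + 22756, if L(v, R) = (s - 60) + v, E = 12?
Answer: 12906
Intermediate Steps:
Q = 10
s = -2 (s = 10 - 1*12 = 10 - 12 = -2)
L(v, R) = -62 + v (L(v, R) = (-2 - 60) + v = -62 + v)
(-9769 + L(-4 + 3*(-5), -146)) + 22756 = (-9769 + (-62 + (-4 + 3*(-5)))) + 22756 = (-9769 + (-62 + (-4 - 15))) + 22756 = (-9769 + (-62 - 19)) + 22756 = (-9769 - 81) + 22756 = -9850 + 22756 = 12906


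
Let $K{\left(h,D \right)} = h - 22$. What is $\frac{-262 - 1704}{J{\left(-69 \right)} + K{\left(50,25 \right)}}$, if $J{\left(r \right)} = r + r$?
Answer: $\frac{983}{55} \approx 17.873$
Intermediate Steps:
$K{\left(h,D \right)} = -22 + h$ ($K{\left(h,D \right)} = h - 22 = -22 + h$)
$J{\left(r \right)} = 2 r$
$\frac{-262 - 1704}{J{\left(-69 \right)} + K{\left(50,25 \right)}} = \frac{-262 - 1704}{2 \left(-69\right) + \left(-22 + 50\right)} = - \frac{1966}{-138 + 28} = - \frac{1966}{-110} = \left(-1966\right) \left(- \frac{1}{110}\right) = \frac{983}{55}$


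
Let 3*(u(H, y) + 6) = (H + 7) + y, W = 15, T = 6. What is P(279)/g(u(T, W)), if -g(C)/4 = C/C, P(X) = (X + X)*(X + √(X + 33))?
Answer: -77841/2 - 279*√78 ≈ -41385.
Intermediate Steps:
P(X) = 2*X*(X + √(33 + X)) (P(X) = (2*X)*(X + √(33 + X)) = 2*X*(X + √(33 + X)))
u(H, y) = -11/3 + H/3 + y/3 (u(H, y) = -6 + ((H + 7) + y)/3 = -6 + ((7 + H) + y)/3 = -6 + (7 + H + y)/3 = -6 + (7/3 + H/3 + y/3) = -11/3 + H/3 + y/3)
g(C) = -4 (g(C) = -4*C/C = -4*1 = -4)
P(279)/g(u(T, W)) = (2*279*(279 + √(33 + 279)))/(-4) = (2*279*(279 + √312))*(-¼) = (2*279*(279 + 2*√78))*(-¼) = (155682 + 1116*√78)*(-¼) = -77841/2 - 279*√78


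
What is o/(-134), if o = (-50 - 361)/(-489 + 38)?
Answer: -411/60434 ≈ -0.0068008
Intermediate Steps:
o = 411/451 (o = -411/(-451) = -411*(-1/451) = 411/451 ≈ 0.91131)
o/(-134) = (411/451)/(-134) = (411/451)*(-1/134) = -411/60434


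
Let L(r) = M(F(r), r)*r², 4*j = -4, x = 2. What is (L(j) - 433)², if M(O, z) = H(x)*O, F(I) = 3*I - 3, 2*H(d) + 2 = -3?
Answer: 174724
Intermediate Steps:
H(d) = -5/2 (H(d) = -1 + (½)*(-3) = -1 - 3/2 = -5/2)
j = -1 (j = (¼)*(-4) = -1)
F(I) = -3 + 3*I
M(O, z) = -5*O/2
L(r) = r²*(15/2 - 15*r/2) (L(r) = (-5*(-3 + 3*r)/2)*r² = (15/2 - 15*r/2)*r² = r²*(15/2 - 15*r/2))
(L(j) - 433)² = ((15/2)*(-1)²*(1 - 1*(-1)) - 433)² = ((15/2)*1*(1 + 1) - 433)² = ((15/2)*1*2 - 433)² = (15 - 433)² = (-418)² = 174724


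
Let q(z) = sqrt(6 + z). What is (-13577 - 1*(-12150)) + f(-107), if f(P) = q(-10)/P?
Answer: -1427 - 2*I/107 ≈ -1427.0 - 0.018692*I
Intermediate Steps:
f(P) = 2*I/P (f(P) = sqrt(6 - 10)/P = sqrt(-4)/P = (2*I)/P = 2*I/P)
(-13577 - 1*(-12150)) + f(-107) = (-13577 - 1*(-12150)) + 2*I/(-107) = (-13577 + 12150) + 2*I*(-1/107) = -1427 - 2*I/107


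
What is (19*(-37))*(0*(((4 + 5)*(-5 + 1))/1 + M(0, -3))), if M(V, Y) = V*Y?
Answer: 0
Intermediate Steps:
(19*(-37))*(0*(((4 + 5)*(-5 + 1))/1 + M(0, -3))) = (19*(-37))*(0*(((4 + 5)*(-5 + 1))/1 + 0*(-3))) = -0*((9*(-4))*1 + 0) = -0*(-36*1 + 0) = -0*(-36 + 0) = -0*(-36) = -703*0 = 0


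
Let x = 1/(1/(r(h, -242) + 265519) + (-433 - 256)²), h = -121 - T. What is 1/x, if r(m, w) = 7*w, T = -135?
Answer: 125243267826/263825 ≈ 4.7472e+5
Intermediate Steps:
h = 14 (h = -121 - 1*(-135) = -121 + 135 = 14)
x = 263825/125243267826 (x = 1/(1/(7*(-242) + 265519) + (-433 - 256)²) = 1/(1/(-1694 + 265519) + (-689)²) = 1/(1/263825 + 474721) = 1/(125243267826/263825) = 263825/125243267826 ≈ 2.1065e-6)
1/x = 1/(263825/125243267826) = 125243267826/263825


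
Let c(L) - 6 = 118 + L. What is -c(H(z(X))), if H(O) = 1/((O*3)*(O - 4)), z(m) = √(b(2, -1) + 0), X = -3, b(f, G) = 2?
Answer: -5207/42 + √2/21 ≈ -123.91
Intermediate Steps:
z(m) = √2 (z(m) = √(2 + 0) = √2)
H(O) = 1/(3*O*(-4 + O)) (H(O) = 1/((3*O)*(-4 + O)) = 1/(3*O*(-4 + O)))
c(L) = 124 + L (c(L) = 6 + (118 + L) = 124 + L)
-c(H(z(X))) = -(124 + 1/(3*(√2)*(-4 + √2))) = -(124 + (√2/2)/(3*(-4 + √2))) = -(124 + √2/(6*(-4 + √2))) = -124 - √2/(6*(-4 + √2))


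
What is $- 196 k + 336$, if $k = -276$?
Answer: $54432$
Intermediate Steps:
$- 196 k + 336 = \left(-196\right) \left(-276\right) + 336 = 54096 + 336 = 54432$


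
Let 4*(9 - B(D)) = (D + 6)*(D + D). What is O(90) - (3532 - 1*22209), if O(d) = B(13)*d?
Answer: 8372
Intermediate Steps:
B(D) = 9 - D*(6 + D)/2 (B(D) = 9 - (D + 6)*(D + D)/4 = 9 - (6 + D)*2*D/4 = 9 - D*(6 + D)/2)
O(d) = -229*d/2 (O(d) = (9 - 3*13 - 1/2*13**2)*d = (9 - 39 - 1/2*169)*d = (9 - 39 - 169/2)*d = -229*d/2)
O(90) - (3532 - 1*22209) = -229/2*90 - (3532 - 1*22209) = -10305 - (3532 - 22209) = -10305 - 1*(-18677) = -10305 + 18677 = 8372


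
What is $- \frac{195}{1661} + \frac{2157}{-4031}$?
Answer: $- \frac{4368822}{6695491} \approx -0.6525$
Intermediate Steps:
$- \frac{195}{1661} + \frac{2157}{-4031} = \left(-195\right) \frac{1}{1661} + 2157 \left(- \frac{1}{4031}\right) = - \frac{195}{1661} - \frac{2157}{4031} = - \frac{4368822}{6695491}$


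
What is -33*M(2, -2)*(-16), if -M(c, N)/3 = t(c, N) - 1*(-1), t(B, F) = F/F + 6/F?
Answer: 1584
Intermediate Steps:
t(B, F) = 1 + 6/F
M(c, N) = -3 - 3*(6 + N)/N (M(c, N) = -3*((6 + N)/N - 1*(-1)) = -3*((6 + N)/N + 1) = -3*(1 + (6 + N)/N) = -3 - 3*(6 + N)/N)
-33*M(2, -2)*(-16) = -33*(-6 - 18/(-2))*(-16) = -33*(-6 - 18*(-1/2))*(-16) = -33*(-6 + 9)*(-16) = -33*3*(-16) = -99*(-16) = 1584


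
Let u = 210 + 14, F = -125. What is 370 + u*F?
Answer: -27630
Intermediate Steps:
u = 224
370 + u*F = 370 + 224*(-125) = 370 - 28000 = -27630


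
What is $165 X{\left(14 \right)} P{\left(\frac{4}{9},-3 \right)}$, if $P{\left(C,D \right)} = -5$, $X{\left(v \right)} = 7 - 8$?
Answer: $825$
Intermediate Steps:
$X{\left(v \right)} = -1$ ($X{\left(v \right)} = 7 - 8 = -1$)
$165 X{\left(14 \right)} P{\left(\frac{4}{9},-3 \right)} = 165 \left(-1\right) \left(-5\right) = \left(-165\right) \left(-5\right) = 825$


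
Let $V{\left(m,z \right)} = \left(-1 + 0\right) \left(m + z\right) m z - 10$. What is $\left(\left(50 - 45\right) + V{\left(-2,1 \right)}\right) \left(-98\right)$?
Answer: $686$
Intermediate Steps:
$V{\left(m,z \right)} = -10 + m z \left(- m - z\right)$ ($V{\left(m,z \right)} = - (m + z) m z - 10 = \left(- m - z\right) m z - 10 = m \left(- m - z\right) z - 10 = m z \left(- m - z\right) - 10 = -10 + m z \left(- m - z\right)$)
$\left(\left(50 - 45\right) + V{\left(-2,1 \right)}\right) \left(-98\right) = \left(\left(50 - 45\right) - \left(10 - 2 + \left(-2\right)^{2}\right)\right) \left(-98\right) = \left(5 - \left(10 - 2 + 4\right)\right) \left(-98\right) = \left(5 - 12\right) \left(-98\right) = \left(-7\right) \left(-98\right) = 686$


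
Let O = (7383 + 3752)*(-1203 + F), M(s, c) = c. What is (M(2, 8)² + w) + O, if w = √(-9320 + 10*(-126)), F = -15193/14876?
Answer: -199438266771/14876 + 46*I*√5 ≈ -1.3407e+7 + 102.86*I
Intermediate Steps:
F = -15193/14876 (F = -15193*1/14876 = -15193/14876 ≈ -1.0213)
O = -199439218835/14876 (O = (7383 + 3752)*(-1203 - 15193/14876) = 11135*(-17911021/14876) = -199439218835/14876 ≈ -1.3407e+7)
w = 46*I*√5 (w = √(-9320 - 1260) = √(-10580) = 46*I*√5 ≈ 102.86*I)
(M(2, 8)² + w) + O = (8² + 46*I*√5) - 199439218835/14876 = (64 + 46*I*√5) - 199439218835/14876 = -199438266771/14876 + 46*I*√5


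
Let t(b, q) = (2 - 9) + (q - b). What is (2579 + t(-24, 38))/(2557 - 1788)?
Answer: 2634/769 ≈ 3.4252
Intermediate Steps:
t(b, q) = -7 + q - b (t(b, q) = -7 + (q - b) = -7 + q - b)
(2579 + t(-24, 38))/(2557 - 1788) = (2579 + (-7 + 38 - 1*(-24)))/(2557 - 1788) = (2579 + (-7 + 38 + 24))/769 = (2579 + 55)*(1/769) = 2634*(1/769) = 2634/769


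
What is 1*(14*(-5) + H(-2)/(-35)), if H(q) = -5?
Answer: -489/7 ≈ -69.857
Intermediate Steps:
1*(14*(-5) + H(-2)/(-35)) = 1*(14*(-5) - 5/(-35)) = 1*(-70 - 5*(-1/35)) = 1*(-70 + 1/7) = 1*(-489/7) = -489/7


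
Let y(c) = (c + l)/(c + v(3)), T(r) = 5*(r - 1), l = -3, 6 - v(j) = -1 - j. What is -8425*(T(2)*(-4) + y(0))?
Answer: 342055/2 ≈ 1.7103e+5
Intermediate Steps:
v(j) = 7 + j (v(j) = 6 - (-1 - j) = 6 + (1 + j) = 7 + j)
T(r) = -5 + 5*r (T(r) = 5*(-1 + r) = -5 + 5*r)
y(c) = (-3 + c)/(10 + c) (y(c) = (c - 3)/(c + (7 + 3)) = (-3 + c)/(c + 10) = (-3 + c)/(10 + c))
-8425*(T(2)*(-4) + y(0)) = -8425*((-5 + 5*2)*(-4) + (-3 + 0)/(10 + 0)) = -8425*((-5 + 10)*(-4) - 3/10) = -8425*(5*(-4) + (⅒)*(-3)) = -8425*(-20 - 3/10) = -8425*(-203/10) = 342055/2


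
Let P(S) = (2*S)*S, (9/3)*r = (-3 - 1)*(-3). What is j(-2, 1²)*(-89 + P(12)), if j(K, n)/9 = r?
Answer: 7164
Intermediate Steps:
r = 4 (r = ((-3 - 1)*(-3))/3 = (-4*(-3))/3 = (⅓)*12 = 4)
j(K, n) = 36 (j(K, n) = 9*4 = 36)
P(S) = 2*S²
j(-2, 1²)*(-89 + P(12)) = 36*(-89 + 2*12²) = 36*(-89 + 2*144) = 36*(-89 + 288) = 36*199 = 7164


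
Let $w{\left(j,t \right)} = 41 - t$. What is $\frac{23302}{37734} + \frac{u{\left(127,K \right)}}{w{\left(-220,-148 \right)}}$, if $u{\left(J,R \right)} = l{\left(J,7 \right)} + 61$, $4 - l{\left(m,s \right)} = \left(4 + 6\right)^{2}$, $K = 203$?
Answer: $\frac{73414}{169803} \approx 0.43235$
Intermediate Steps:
$l{\left(m,s \right)} = -96$ ($l{\left(m,s \right)} = 4 - \left(4 + 6\right)^{2} = 4 - 10^{2} = 4 - 100 = -96$)
$u{\left(J,R \right)} = -35$ ($u{\left(J,R \right)} = -96 + 61 = -35$)
$\frac{23302}{37734} + \frac{u{\left(127,K \right)}}{w{\left(-220,-148 \right)}} = \frac{23302}{37734} - \frac{35}{41 - -148} = 23302 \cdot \frac{1}{37734} - \frac{35}{41 + 148} = \frac{11651}{18867} - \frac{35}{189} = \frac{11651}{18867} - \frac{5}{27} = \frac{73414}{169803}$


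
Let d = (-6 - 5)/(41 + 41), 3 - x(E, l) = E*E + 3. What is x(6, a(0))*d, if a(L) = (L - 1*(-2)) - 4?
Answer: 198/41 ≈ 4.8293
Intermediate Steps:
a(L) = -2 + L (a(L) = (L + 2) - 4 = (2 + L) - 4 = -2 + L)
x(E, l) = -E² (x(E, l) = 3 - (E*E + 3) = 3 - (E² + 3) = 3 - (3 + E²) = 3 + (-3 - E²) = -E²)
d = -11/82 ≈ -0.13415
x(6, a(0))*d = -1*6²*(-11/82) = -1*36*(-11/82) = -36*(-11/82) = 198/41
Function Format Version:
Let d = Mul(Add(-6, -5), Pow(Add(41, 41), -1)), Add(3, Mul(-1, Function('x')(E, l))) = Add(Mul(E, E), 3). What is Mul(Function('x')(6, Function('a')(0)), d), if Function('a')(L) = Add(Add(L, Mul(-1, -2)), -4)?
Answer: Rational(198, 41) ≈ 4.8293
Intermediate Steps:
Function('a')(L) = Add(-2, L) (Function('a')(L) = Add(Add(L, 2), -4) = Add(Add(2, L), -4) = Add(-2, L))
Function('x')(E, l) = Mul(-1, Pow(E, 2)) (Function('x')(E, l) = Add(3, Mul(-1, Add(Mul(E, E), 3))) = Add(3, Mul(-1, Add(Pow(E, 2), 3))) = Add(3, Mul(-1, Add(3, Pow(E, 2)))) = Add(3, Add(-3, Mul(-1, Pow(E, 2)))) = Mul(-1, Pow(E, 2)))
d = Rational(-11, 82) (d = Mul(-11, Pow(82, -1)) = Mul(-11, Rational(1, 82)) = Rational(-11, 82) ≈ -0.13415)
Mul(Function('x')(6, Function('a')(0)), d) = Mul(Mul(-1, Pow(6, 2)), Rational(-11, 82)) = Mul(Mul(-1, 36), Rational(-11, 82)) = Mul(-36, Rational(-11, 82)) = Rational(198, 41)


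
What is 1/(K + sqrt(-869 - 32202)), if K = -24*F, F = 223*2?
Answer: -10704/114608687 - I*sqrt(33071)/114608687 ≈ -9.3396e-5 - 1.5867e-6*I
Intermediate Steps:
F = 446
K = -10704 (K = -24*446 = -10704)
1/(K + sqrt(-869 - 32202)) = 1/(-10704 + sqrt(-869 - 32202)) = 1/(-10704 + sqrt(-33071)) = 1/(-10704 + I*sqrt(33071))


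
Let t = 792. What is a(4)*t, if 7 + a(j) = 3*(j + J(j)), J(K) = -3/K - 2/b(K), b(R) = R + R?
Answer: 1584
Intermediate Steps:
b(R) = 2*R
J(K) = -4/K (J(K) = -3/K - 2*1/(2*K) = -3/K - 1/K = -4/K)
a(j) = -7 - 12/j + 3*j (a(j) = -7 + 3*(j - 4/j) = -7 + (-12/j + 3*j) = -7 - 12/j + 3*j)
a(4)*t = (-7 - 12/4 + 3*4)*792 = (-7 - 12*¼ + 12)*792 = (-7 - 3 + 12)*792 = 2*792 = 1584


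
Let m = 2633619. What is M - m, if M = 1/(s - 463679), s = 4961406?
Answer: -11845299284012/4497727 ≈ -2.6336e+6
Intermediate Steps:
M = 1/4497727 (M = 1/(4961406 - 463679) = 1/4497727 ≈ 2.2233e-7)
M - m = 1/4497727 - 1*2633619 = 1/4497727 - 2633619 = -11845299284012/4497727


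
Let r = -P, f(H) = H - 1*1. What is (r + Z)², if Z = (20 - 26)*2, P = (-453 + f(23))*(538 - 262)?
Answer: 14147675136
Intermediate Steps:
f(H) = -1 + H (f(H) = H - 1 = -1 + H)
P = -118956 (P = (-453 + (-1 + 23))*(538 - 262) = (-453 + 22)*276 = -431*276 = -118956)
Z = -12 (Z = -6*2 = -12)
r = 118956 (r = -1*(-118956) = 118956)
(r + Z)² = (118956 - 12)² = 118944² = 14147675136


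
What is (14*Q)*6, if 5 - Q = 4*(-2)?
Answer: 1092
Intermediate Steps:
Q = 13 (Q = 5 - 4*(-2) = 5 - 1*(-8) = 5 + 8 = 13)
(14*Q)*6 = (14*13)*6 = 182*6 = 1092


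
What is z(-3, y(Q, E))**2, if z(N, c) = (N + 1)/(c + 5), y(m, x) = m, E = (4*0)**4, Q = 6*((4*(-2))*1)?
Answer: 4/1849 ≈ 0.0021633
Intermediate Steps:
Q = -48 (Q = 6*(-8*1) = 6*(-8) = -48)
E = 0 (E = 0**4 = 0)
z(N, c) = (1 + N)/(5 + c)
z(-3, y(Q, E))**2 = ((1 - 3)/(5 - 48))**2 = (-2/(-43))**2 = (-1/43*(-2))**2 = (2/43)**2 = 4/1849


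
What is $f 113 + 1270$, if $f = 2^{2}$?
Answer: $1722$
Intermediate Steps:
$f = 4$
$f 113 + 1270 = 4 \cdot 113 + 1270 = 452 + 1270 = 1722$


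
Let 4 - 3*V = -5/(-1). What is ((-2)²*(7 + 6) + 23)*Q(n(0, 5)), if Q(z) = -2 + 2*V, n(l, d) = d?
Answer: -200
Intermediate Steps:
V = -⅓ (V = 4/3 - (-5)/(3*(-1)) = 4/3 - (-5)*(-1)/3 = 4/3 - ⅓*5 = 4/3 - 5/3 = -⅓ ≈ -0.33333)
Q(z) = -8/3 (Q(z) = -2 + 2*(-⅓) = -2 - ⅔ = -8/3)
((-2)²*(7 + 6) + 23)*Q(n(0, 5)) = ((-2)²*(7 + 6) + 23)*(-8/3) = (4*13 + 23)*(-8/3) = (52 + 23)*(-8/3) = 75*(-8/3) = -200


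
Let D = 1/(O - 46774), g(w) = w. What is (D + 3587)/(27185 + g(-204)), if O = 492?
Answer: 166013533/1248734642 ≈ 0.13295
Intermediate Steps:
D = -1/46282 (D = 1/(492 - 46774) = 1/(-46282) = -1/46282 ≈ -2.1607e-5)
(D + 3587)/(27185 + g(-204)) = (-1/46282 + 3587)/(27185 - 204) = (166013533/46282)/26981 = (166013533/46282)*(1/26981) = 166013533/1248734642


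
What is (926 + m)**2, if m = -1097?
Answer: 29241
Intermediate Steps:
(926 + m)**2 = (926 - 1097)**2 = (-171)**2 = 29241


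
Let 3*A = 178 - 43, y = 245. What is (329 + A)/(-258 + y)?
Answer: -374/13 ≈ -28.769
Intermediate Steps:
A = 45 (A = (178 - 43)/3 = (⅓)*135 = 45)
(329 + A)/(-258 + y) = (329 + 45)/(-258 + 245) = 374/(-13) = 374*(-1/13) = -374/13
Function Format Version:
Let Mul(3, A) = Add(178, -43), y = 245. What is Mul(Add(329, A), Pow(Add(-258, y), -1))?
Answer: Rational(-374, 13) ≈ -28.769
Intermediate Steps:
A = 45 (A = Mul(Rational(1, 3), Add(178, -43)) = Mul(Rational(1, 3), 135) = 45)
Mul(Add(329, A), Pow(Add(-258, y), -1)) = Mul(Add(329, 45), Pow(Add(-258, 245), -1)) = Mul(374, Pow(-13, -1)) = Mul(374, Rational(-1, 13)) = Rational(-374, 13)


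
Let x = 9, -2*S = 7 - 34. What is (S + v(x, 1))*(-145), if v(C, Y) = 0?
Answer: -3915/2 ≈ -1957.5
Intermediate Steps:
S = 27/2 (S = -(7 - 34)/2 = -½*(-27) = 27/2 ≈ 13.500)
(S + v(x, 1))*(-145) = (27/2 + 0)*(-145) = (27/2)*(-145) = -3915/2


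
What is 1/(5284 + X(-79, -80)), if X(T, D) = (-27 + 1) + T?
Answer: 1/5179 ≈ 0.00019309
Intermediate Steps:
X(T, D) = -26 + T
1/(5284 + X(-79, -80)) = 1/(5284 + (-26 - 79)) = 1/(5284 - 105) = 1/5179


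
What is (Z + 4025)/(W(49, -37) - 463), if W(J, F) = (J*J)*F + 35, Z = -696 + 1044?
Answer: -4373/89265 ≈ -0.048989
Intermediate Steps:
Z = 348
W(J, F) = 35 + F*J² (W(J, F) = J²*F + 35 = F*J² + 35 = 35 + F*J²)
(Z + 4025)/(W(49, -37) - 463) = (348 + 4025)/((35 - 37*49²) - 463) = 4373/((35 - 37*2401) - 463) = 4373/((35 - 88837) - 463) = 4373/(-88802 - 463) = 4373/(-89265) = 4373*(-1/89265) = -4373/89265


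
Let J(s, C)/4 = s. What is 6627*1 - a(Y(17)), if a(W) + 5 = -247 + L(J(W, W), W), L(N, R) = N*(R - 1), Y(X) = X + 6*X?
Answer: -49289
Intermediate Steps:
J(s, C) = 4*s
Y(X) = 7*X
L(N, R) = N*(-1 + R)
a(W) = -252 + 4*W*(-1 + W) (a(W) = -5 + (-247 + (4*W)*(-1 + W)) = -5 + (-247 + 4*W*(-1 + W)) = -252 + 4*W*(-1 + W))
6627*1 - a(Y(17)) = 6627*1 - (-252 + 4*(7*17)*(-1 + 7*17)) = 6627 - (-252 + 4*119*(-1 + 119)) = 6627 - (-252 + 4*119*118) = 6627 - (-252 + 56168) = 6627 - 1*55916 = 6627 - 55916 = -49289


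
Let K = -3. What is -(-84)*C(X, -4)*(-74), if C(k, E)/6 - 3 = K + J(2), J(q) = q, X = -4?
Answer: -74592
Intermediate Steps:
C(k, E) = 12 (C(k, E) = 18 + 6*(-3 + 2) = 18 + 6*(-1) = 18 - 6 = 12)
-(-84)*C(X, -4)*(-74) = -(-84)*12*(-74) = -14*(-72)*(-74) = 1008*(-74) = -74592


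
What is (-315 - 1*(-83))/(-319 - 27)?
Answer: 116/173 ≈ 0.67052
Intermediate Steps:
(-315 - 1*(-83))/(-319 - 27) = (-315 + 83)/(-346) = -232*(-1/346) = 116/173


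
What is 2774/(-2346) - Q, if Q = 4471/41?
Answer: -5301350/48093 ≈ -110.23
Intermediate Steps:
Q = 4471/41 (Q = 4471*(1/41) = 4471/41 ≈ 109.05)
2774/(-2346) - Q = 2774/(-2346) - 1*4471/41 = 2774*(-1/2346) - 4471/41 = -1387/1173 - 4471/41 = -5301350/48093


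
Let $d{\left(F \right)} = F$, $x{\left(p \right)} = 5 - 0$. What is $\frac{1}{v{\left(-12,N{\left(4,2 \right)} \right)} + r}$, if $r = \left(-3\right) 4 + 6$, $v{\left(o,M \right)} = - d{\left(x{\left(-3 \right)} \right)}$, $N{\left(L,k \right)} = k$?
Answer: $- \frac{1}{11} \approx -0.090909$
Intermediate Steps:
$x{\left(p \right)} = 5$ ($x{\left(p \right)} = 5 + 0 = 5$)
$v{\left(o,M \right)} = -5$ ($v{\left(o,M \right)} = \left(-1\right) 5 = -5$)
$r = -6$ ($r = -12 + 6 = -6$)
$\frac{1}{v{\left(-12,N{\left(4,2 \right)} \right)} + r} = \frac{1}{-5 - 6} = \frac{1}{-11} = - \frac{1}{11}$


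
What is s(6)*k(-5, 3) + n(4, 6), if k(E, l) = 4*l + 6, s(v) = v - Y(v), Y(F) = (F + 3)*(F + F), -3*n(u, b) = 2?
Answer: -5510/3 ≈ -1836.7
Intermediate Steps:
n(u, b) = -⅔ (n(u, b) = -⅓*2 = -⅔)
Y(F) = 2*F*(3 + F) (Y(F) = (3 + F)*(2*F) = 2*F*(3 + F))
s(v) = v - 2*v*(3 + v)
k(E, l) = 6 + 4*l
s(6)*k(-5, 3) + n(4, 6) = (6*(-5 - 2*6))*(6 + 4*3) - ⅔ = (6*(-5 - 12))*(6 + 12) - ⅔ = (6*(-17))*18 - ⅔ = -102*18 - ⅔ = -1836 - ⅔ = -5510/3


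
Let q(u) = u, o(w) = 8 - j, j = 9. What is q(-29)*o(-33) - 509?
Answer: -480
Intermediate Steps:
o(w) = -1 (o(w) = 8 - 1*9 = 8 - 9 = -1)
q(-29)*o(-33) - 509 = -29*(-1) - 509 = 29 - 509 = -480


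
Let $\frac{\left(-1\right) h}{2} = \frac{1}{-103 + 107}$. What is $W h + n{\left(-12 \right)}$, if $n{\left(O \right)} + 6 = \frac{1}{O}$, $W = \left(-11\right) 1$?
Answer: $- \frac{7}{12} \approx -0.58333$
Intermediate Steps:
$W = -11$
$h = - \frac{1}{2}$ ($h = - \frac{2}{-103 + 107} = - \frac{2}{4} = \left(-2\right) \frac{1}{4} = - \frac{1}{2} \approx -0.5$)
$n{\left(O \right)} = -6 + \frac{1}{O}$
$W h + n{\left(-12 \right)} = \left(-11\right) \left(- \frac{1}{2}\right) - \left(6 - \frac{1}{-12}\right) = \frac{11}{2} - \frac{73}{12} = - \frac{7}{12}$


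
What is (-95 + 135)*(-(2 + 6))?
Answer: -320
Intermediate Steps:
(-95 + 135)*(-(2 + 6)) = 40*(-1*8) = 40*(-8) = -320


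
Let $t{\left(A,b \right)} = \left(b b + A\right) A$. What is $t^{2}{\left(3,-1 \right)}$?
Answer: $144$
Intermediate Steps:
$t{\left(A,b \right)} = A \left(A + b^{2}\right)$ ($t{\left(A,b \right)} = \left(b^{2} + A\right) A = \left(A + b^{2}\right) A = A \left(A + b^{2}\right)$)
$t^{2}{\left(3,-1 \right)} = \left(3 \left(3 + \left(-1\right)^{2}\right)\right)^{2} = \left(3 \left(3 + 1\right)\right)^{2} = \left(3 \cdot 4\right)^{2} = 12^{2} = 144$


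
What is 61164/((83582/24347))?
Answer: 744579954/41791 ≈ 17817.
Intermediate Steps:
61164/((83582/24347)) = 61164/((83582*(1/24347))) = 61164/(83582/24347) = 61164*(24347/83582) = 744579954/41791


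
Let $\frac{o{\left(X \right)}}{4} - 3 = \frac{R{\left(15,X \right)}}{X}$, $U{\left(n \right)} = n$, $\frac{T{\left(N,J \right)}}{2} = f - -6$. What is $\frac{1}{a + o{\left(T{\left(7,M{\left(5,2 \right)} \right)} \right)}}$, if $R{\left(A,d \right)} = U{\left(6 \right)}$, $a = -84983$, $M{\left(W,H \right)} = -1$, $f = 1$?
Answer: $- \frac{7}{594785} \approx -1.1769 \cdot 10^{-5}$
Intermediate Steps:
$T{\left(N,J \right)} = 14$ ($T{\left(N,J \right)} = 2 \left(1 - -6\right) = 2 \left(1 + 6\right) = 2 \cdot 7 = 14$)
$R{\left(A,d \right)} = 6$
$o{\left(X \right)} = 12 + \frac{24}{X}$ ($o{\left(X \right)} = 12 + 4 \frac{6}{X} = 12 + \frac{24}{X}$)
$\frac{1}{a + o{\left(T{\left(7,M{\left(5,2 \right)} \right)} \right)}} = \frac{1}{-84983 + \left(12 + \frac{24}{14}\right)} = \frac{1}{-84983 + \left(12 + 24 \cdot \frac{1}{14}\right)} = \frac{1}{-84983 + \left(12 + \frac{12}{7}\right)} = \frac{1}{-84983 + \frac{96}{7}} = \frac{1}{- \frac{594785}{7}} = - \frac{7}{594785}$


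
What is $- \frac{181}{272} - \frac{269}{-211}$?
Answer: $\frac{34977}{57392} \approx 0.60944$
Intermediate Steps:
$- \frac{181}{272} - \frac{269}{-211} = \left(-181\right) \frac{1}{272} - - \frac{269}{211} = - \frac{181}{272} + \frac{269}{211} = \frac{34977}{57392}$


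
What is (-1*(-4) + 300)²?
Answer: 92416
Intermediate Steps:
(-1*(-4) + 300)² = (4 + 300)² = 304² = 92416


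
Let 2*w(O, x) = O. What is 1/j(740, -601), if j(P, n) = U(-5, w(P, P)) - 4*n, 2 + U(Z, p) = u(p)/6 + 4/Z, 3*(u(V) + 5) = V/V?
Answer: 45/108019 ≈ 0.00041659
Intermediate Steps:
w(O, x) = O/2
u(V) = -14/3 (u(V) = -5 + (V/V)/3 = -5 + (1/3)*1 = -5 + 1/3 = -14/3)
U(Z, p) = -25/9 + 4/Z (U(Z, p) = -2 + (-14/3/6 + 4/Z) = -2 + (-14/3*1/6 + 4/Z) = -2 + (-7/9 + 4/Z) = -25/9 + 4/Z)
j(P, n) = -161/45 - 4*n (j(P, n) = (-25/9 + 4/(-5)) - 4*n = (-25/9 + 4*(-1/5)) - 4*n = (-25/9 - 4/5) - 4*n = -161/45 - 4*n)
1/j(740, -601) = 1/(-161/45 - 4*(-601)) = 1/(-161/45 + 2404) = 1/(108019/45) = 45/108019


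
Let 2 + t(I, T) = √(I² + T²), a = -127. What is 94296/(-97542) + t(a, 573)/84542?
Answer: -664347293/687199647 + √344458/84542 ≈ -0.95980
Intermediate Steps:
t(I, T) = -2 + √(I² + T²)
94296/(-97542) + t(a, 573)/84542 = 94296/(-97542) + (-2 + √((-127)² + 573²))/84542 = 94296*(-1/97542) + (-2 + √(16129 + 328329))*(1/84542) = -15716/16257 + (-2 + √344458)*(1/84542) = -15716/16257 + (-1/42271 + √344458/84542) = -664347293/687199647 + √344458/84542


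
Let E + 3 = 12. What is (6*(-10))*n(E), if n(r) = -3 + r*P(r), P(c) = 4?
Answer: -1980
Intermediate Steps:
E = 9 (E = -3 + 12 = 9)
n(r) = -3 + 4*r (n(r) = -3 + r*4 = -3 + 4*r)
(6*(-10))*n(E) = (6*(-10))*(-3 + 4*9) = -60*(-3 + 36) = -60*33 = -1980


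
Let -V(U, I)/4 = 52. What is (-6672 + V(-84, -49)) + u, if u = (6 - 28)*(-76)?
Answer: -5208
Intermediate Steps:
u = 1672 (u = -22*(-76) = 1672)
V(U, I) = -208 (V(U, I) = -4*52 = -208)
(-6672 + V(-84, -49)) + u = (-6672 - 208) + 1672 = -6880 + 1672 = -5208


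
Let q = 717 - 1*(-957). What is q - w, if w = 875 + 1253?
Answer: -454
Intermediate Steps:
w = 2128
q = 1674 (q = 717 + 957 = 1674)
q - w = 1674 - 1*2128 = 1674 - 2128 = -454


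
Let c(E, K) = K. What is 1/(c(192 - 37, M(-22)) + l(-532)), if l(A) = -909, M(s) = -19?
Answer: -1/928 ≈ -0.0010776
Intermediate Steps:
1/(c(192 - 37, M(-22)) + l(-532)) = 1/(-19 - 909) = 1/(-928) = -1/928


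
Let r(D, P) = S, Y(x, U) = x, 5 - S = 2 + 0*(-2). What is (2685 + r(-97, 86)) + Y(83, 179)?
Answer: 2771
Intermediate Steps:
S = 3 (S = 5 - (2 + 0*(-2)) = 5 - (2 + 0) = 5 - 1*2 = 5 - 2 = 3)
r(D, P) = 3
(2685 + r(-97, 86)) + Y(83, 179) = (2685 + 3) + 83 = 2688 + 83 = 2771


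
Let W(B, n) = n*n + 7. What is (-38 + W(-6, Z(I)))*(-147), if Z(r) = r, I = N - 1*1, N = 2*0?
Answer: 4410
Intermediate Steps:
N = 0
I = -1 (I = 0 - 1*1 = 0 - 1 = -1)
W(B, n) = 7 + n**2 (W(B, n) = n**2 + 7 = 7 + n**2)
(-38 + W(-6, Z(I)))*(-147) = (-38 + (7 + (-1)**2))*(-147) = (-38 + (7 + 1))*(-147) = (-38 + 8)*(-147) = -30*(-147) = 4410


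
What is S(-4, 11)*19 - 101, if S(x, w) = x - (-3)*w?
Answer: 450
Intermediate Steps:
S(x, w) = x + 3*w
S(-4, 11)*19 - 101 = (-4 + 3*11)*19 - 101 = (-4 + 33)*19 - 101 = 29*19 - 101 = 551 - 101 = 450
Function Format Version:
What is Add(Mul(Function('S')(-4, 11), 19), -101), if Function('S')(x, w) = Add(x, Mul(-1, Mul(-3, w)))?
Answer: 450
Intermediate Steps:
Function('S')(x, w) = Add(x, Mul(3, w))
Add(Mul(Function('S')(-4, 11), 19), -101) = Add(Mul(Add(-4, Mul(3, 11)), 19), -101) = Add(Mul(Add(-4, 33), 19), -101) = Add(Mul(29, 19), -101) = Add(551, -101) = 450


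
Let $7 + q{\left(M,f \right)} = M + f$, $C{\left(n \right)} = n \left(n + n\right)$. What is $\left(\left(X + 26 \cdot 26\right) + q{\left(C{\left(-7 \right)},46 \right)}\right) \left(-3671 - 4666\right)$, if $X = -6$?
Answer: $-6727959$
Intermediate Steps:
$C{\left(n \right)} = 2 n^{2}$ ($C{\left(n \right)} = n 2 n = 2 n^{2}$)
$q{\left(M,f \right)} = -7 + M + f$ ($q{\left(M,f \right)} = -7 + \left(M + f\right) = -7 + M + f$)
$\left(\left(X + 26 \cdot 26\right) + q{\left(C{\left(-7 \right)},46 \right)}\right) \left(-3671 - 4666\right) = \left(\left(-6 + 26 \cdot 26\right) + \left(-7 + 2 \left(-7\right)^{2} + 46\right)\right) \left(-3671 - 4666\right) = \left(\left(-6 + 676\right) + \left(-7 + 2 \cdot 49 + 46\right)\right) \left(-8337\right) = \left(670 + \left(-7 + 98 + 46\right)\right) \left(-8337\right) = \left(670 + 137\right) \left(-8337\right) = 807 \left(-8337\right) = -6727959$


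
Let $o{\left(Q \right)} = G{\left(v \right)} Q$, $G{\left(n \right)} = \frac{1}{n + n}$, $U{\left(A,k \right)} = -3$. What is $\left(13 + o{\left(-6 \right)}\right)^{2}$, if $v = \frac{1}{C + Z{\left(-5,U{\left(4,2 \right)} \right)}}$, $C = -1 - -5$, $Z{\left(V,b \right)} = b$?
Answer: $100$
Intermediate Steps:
$C = 4$ ($C = -1 + 5 = 4$)
$v = 1$ ($v = \frac{1}{4 - 3} = 1^{-1} = 1$)
$G{\left(n \right)} = \frac{1}{2 n}$
$o{\left(Q \right)} = \frac{Q}{2}$ ($o{\left(Q \right)} = \frac{1}{2 \cdot 1} Q = \frac{1}{2} \cdot 1 Q = \frac{Q}{2}$)
$\left(13 + o{\left(-6 \right)}\right)^{2} = \left(13 + \frac{1}{2} \left(-6\right)\right)^{2} = \left(13 - 3\right)^{2} = 10^{2} = 100$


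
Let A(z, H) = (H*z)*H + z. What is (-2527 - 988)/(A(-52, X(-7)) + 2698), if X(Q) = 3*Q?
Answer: 3515/20286 ≈ 0.17327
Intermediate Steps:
A(z, H) = z + z*H² (A(z, H) = z*H² + z = z + z*H²)
(-2527 - 988)/(A(-52, X(-7)) + 2698) = (-2527 - 988)/(-52*(1 + (3*(-7))²) + 2698) = -3515/(-52*(1 + (-21)²) + 2698) = -3515/(-52*(1 + 441) + 2698) = -3515/(-52*442 + 2698) = -3515/(-22984 + 2698) = -3515/(-20286) = -3515*(-1/20286) = 3515/20286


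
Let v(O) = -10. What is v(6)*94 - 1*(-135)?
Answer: -805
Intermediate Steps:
v(6)*94 - 1*(-135) = -10*94 - 1*(-135) = -940 + 135 = -805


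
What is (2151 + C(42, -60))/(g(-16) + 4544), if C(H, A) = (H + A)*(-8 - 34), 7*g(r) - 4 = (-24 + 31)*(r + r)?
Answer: 20349/31588 ≈ 0.64420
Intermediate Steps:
g(r) = 4/7 + 2*r (g(r) = 4/7 + ((-24 + 31)*(r + r))/7 = 4/7 + (7*(2*r))/7 = 4/7 + (14*r)/7 = 4/7 + 2*r)
C(H, A) = -42*A - 42*H (C(H, A) = (A + H)*(-42) = -42*A - 42*H)
(2151 + C(42, -60))/(g(-16) + 4544) = (2151 + (-42*(-60) - 42*42))/((4/7 + 2*(-16)) + 4544) = (2151 + (2520 - 1764))/((4/7 - 32) + 4544) = (2151 + 756)/(-220/7 + 4544) = 2907/(31588/7) = 2907*(7/31588) = 20349/31588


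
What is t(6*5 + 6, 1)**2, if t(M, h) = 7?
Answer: 49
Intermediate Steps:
t(6*5 + 6, 1)**2 = 7**2 = 49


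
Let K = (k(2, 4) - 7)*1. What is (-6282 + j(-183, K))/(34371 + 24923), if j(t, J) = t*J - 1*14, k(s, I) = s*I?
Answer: -6479/59294 ≈ -0.10927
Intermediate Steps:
k(s, I) = I*s
K = 1 (K = (4*2 - 7)*1 = (8 - 7)*1 = 1*1 = 1)
j(t, J) = -14 + J*t (j(t, J) = J*t - 14 = -14 + J*t)
(-6282 + j(-183, K))/(34371 + 24923) = (-6282 + (-14 + 1*(-183)))/(34371 + 24923) = (-6282 + (-14 - 183))/59294 = (-6282 - 197)*(1/59294) = -6479*1/59294 = -6479/59294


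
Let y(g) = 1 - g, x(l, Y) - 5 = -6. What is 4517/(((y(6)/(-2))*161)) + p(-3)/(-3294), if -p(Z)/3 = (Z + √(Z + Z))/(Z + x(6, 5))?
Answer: 13226581/1178520 - I*√6/4392 ≈ 11.223 - 0.00055772*I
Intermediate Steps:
x(l, Y) = -1 (x(l, Y) = 5 - 6 = -1)
p(Z) = -3*(Z + √2*√Z)/(-1 + Z) (p(Z) = -3*(Z + √(Z + Z))/(Z - 1) = -3*(Z + √(2*Z))/(-1 + Z) = -3*(Z + √2*√Z)/(-1 + Z))
4517/(((y(6)/(-2))*161)) + p(-3)/(-3294) = 4517/((((1 - 1*6)/(-2))*161)) + (3*(-1*(-3) - √2*√(-3))/(-1 - 3))/(-3294) = 4517/((((1 - 6)*(-½))*161)) + (3*(3 - √2*I*√3)/(-4))*(-1/3294) = 4517/((-5*(-½)*161)) + (3*(-¼)*(3 - I*√6))*(-1/3294) = 4517/(((5/2)*161)) + (-9/4 + 3*I*√6/4)*(-1/3294) = 4517/(805/2) + (1/1464 - I*√6/4392) = 4517*(2/805) + (1/1464 - I*√6/4392) = 9034/805 + (1/1464 - I*√6/4392) = 13226581/1178520 - I*√6/4392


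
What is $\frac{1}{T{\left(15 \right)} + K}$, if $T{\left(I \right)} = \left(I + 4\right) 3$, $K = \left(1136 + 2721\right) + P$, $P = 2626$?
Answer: $\frac{1}{6540} \approx 0.00015291$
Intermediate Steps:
$K = 6483$ ($K = \left(1136 + 2721\right) + 2626 = 3857 + 2626 = 6483$)
$T{\left(I \right)} = 12 + 3 I$ ($T{\left(I \right)} = \left(4 + I\right) 3 = 12 + 3 I$)
$\frac{1}{T{\left(15 \right)} + K} = \frac{1}{\left(12 + 3 \cdot 15\right) + 6483} = \frac{1}{\left(12 + 45\right) + 6483} = \frac{1}{57 + 6483} = \frac{1}{6540}$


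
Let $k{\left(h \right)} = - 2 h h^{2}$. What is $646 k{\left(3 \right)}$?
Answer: $-34884$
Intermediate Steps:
$k{\left(h \right)} = - 2 h^{3}$
$646 k{\left(3 \right)} = 646 \left(- 2 \cdot 3^{3}\right) = 646 \left(\left(-2\right) 27\right) = 646 \left(-54\right) = -34884$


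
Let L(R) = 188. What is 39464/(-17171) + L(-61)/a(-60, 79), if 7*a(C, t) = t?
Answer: 19479380/1356509 ≈ 14.360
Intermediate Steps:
a(C, t) = t/7
39464/(-17171) + L(-61)/a(-60, 79) = 39464/(-17171) + 188/(((⅐)*79)) = 39464*(-1/17171) + 188/(79/7) = -39464/17171 + 188*(7/79) = -39464/17171 + 1316/79 = 19479380/1356509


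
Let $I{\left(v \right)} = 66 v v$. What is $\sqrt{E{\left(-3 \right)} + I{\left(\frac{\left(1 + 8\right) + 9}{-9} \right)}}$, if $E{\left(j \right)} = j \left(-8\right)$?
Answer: $12 \sqrt{2} \approx 16.971$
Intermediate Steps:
$E{\left(j \right)} = - 8 j$
$I{\left(v \right)} = 66 v^{2}$
$\sqrt{E{\left(-3 \right)} + I{\left(\frac{\left(1 + 8\right) + 9}{-9} \right)}} = \sqrt{\left(-8\right) \left(-3\right) + 66 \left(\frac{\left(1 + 8\right) + 9}{-9}\right)^{2}} = \sqrt{24 + 66 \left(\left(9 + 9\right) \left(- \frac{1}{9}\right)\right)^{2}} = \sqrt{24 + 66 \left(18 \left(- \frac{1}{9}\right)\right)^{2}} = \sqrt{24 + 66 \left(-2\right)^{2}} = \sqrt{24 + 66 \cdot 4} = \sqrt{24 + 264} = \sqrt{288} = 12 \sqrt{2}$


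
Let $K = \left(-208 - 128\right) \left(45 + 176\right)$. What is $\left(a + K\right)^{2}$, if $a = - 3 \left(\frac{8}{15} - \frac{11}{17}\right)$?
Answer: $\frac{39837948216361}{7225} \approx 5.5139 \cdot 10^{9}$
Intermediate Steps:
$a = \frac{29}{85}$ ($a = - 3 \left(8 \cdot \frac{1}{15} - \frac{11}{17}\right) = - 3 \left(\frac{8}{15} - \frac{11}{17}\right) = \left(-3\right) \left(- \frac{29}{255}\right) = \frac{29}{85} \approx 0.34118$)
$K = -74256$ ($K = \left(-336\right) 221 = -74256$)
$\left(a + K\right)^{2} = \left(\frac{29}{85} - 74256\right)^{2} = \left(- \frac{6311731}{85}\right)^{2} = \frac{39837948216361}{7225}$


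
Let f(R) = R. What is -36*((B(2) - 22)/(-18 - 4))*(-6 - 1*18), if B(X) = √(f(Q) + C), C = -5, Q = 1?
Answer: 864 - 864*I/11 ≈ 864.0 - 78.545*I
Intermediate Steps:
B(X) = 2*I (B(X) = √(1 - 5) = √(-4) = 2*I)
-36*((B(2) - 22)/(-18 - 4))*(-6 - 1*18) = -36*((2*I - 22)/(-18 - 4))*(-6 - 1*18) = -36*((-22 + 2*I)/(-22))*(-6 - 18) = -36*((-22 + 2*I)*(-1/22))*(-24) = -36*(1 - I/11)*(-24) = -(36 - 36*I/11)*(-24) = -(-864 + 864*I/11) = 864 - 864*I/11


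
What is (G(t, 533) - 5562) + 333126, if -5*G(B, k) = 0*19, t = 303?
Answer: 327564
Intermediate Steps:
G(B, k) = 0 (G(B, k) = -0*19 = -1/5*0 = 0)
(G(t, 533) - 5562) + 333126 = (0 - 5562) + 333126 = -5562 + 333126 = 327564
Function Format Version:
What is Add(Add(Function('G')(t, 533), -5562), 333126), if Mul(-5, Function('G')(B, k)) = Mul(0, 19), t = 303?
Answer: 327564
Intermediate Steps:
Function('G')(B, k) = 0 (Function('G')(B, k) = Mul(Rational(-1, 5), Mul(0, 19)) = Mul(Rational(-1, 5), 0) = 0)
Add(Add(Function('G')(t, 533), -5562), 333126) = Add(Add(0, -5562), 333126) = Add(-5562, 333126) = 327564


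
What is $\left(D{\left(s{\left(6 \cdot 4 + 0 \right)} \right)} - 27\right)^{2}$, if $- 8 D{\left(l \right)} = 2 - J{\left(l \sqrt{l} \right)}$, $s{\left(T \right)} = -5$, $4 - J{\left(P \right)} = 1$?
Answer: $\frac{46225}{64} \approx 722.27$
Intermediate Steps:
$J{\left(P \right)} = 3$ ($J{\left(P \right)} = 4 - 1 = 3$)
$D{\left(l \right)} = \frac{1}{8}$ ($D{\left(l \right)} = - \frac{2 - 3}{8} = \left(- \frac{1}{8}\right) \left(-1\right) = \frac{1}{8}$)
$\left(D{\left(s{\left(6 \cdot 4 + 0 \right)} \right)} - 27\right)^{2} = \left(\frac{1}{8} - 27\right)^{2} = \left(- \frac{215}{8}\right)^{2} = \frac{46225}{64}$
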